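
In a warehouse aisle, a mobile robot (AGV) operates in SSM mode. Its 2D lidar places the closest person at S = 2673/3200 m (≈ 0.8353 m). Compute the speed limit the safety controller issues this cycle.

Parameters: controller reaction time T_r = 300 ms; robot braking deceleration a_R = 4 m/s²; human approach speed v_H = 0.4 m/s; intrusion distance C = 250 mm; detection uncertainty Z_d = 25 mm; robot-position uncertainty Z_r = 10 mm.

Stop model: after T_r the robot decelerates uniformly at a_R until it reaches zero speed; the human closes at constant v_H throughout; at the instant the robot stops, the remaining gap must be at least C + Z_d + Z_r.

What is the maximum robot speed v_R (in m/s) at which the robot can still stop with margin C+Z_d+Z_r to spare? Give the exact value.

v_R_max = 17/20 m/s = 0.8500 m/s

collect terms ⇒ (1/8)·v_R² + (2/5)·v_R + (-1377/3200) = 0
  disc = (2/5)² − 4·(1/8)·(-1377/3200) = 2401/6400 ; √disc = 49/80
  v_R = (−(2/5) + 49/80) / (2·(1/8)) = 17/20 m/s
check:
stop time T_s = (17/20)/4 = 0.2125 s
robot covers v_R·T_r = 0.8500·0.3000 = 0.2550 m before braking
robot covers 0.8500·0.2125 − ½·4.0000·0.2125² = 0.0903 m while stopping
human over T_r+T_s: 0.4000·(0.3000+0.2125) = 0.2050 m
residual clearance needed = 0.2500+0.0250+0.0100 = 0.2850 m
sum ≈ 0.2550+0.0903+0.2050+0.2850 ≈ 0.8353 m = S ✓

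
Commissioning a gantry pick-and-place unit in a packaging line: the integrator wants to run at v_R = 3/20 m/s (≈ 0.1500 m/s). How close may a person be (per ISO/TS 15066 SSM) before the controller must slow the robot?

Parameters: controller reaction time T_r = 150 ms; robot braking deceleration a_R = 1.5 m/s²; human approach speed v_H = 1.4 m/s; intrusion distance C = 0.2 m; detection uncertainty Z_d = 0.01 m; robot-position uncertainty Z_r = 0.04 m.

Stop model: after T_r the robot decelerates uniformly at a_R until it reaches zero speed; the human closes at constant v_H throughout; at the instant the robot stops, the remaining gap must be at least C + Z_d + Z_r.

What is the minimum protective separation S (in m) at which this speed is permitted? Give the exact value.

S_min = 63/100 m = 0.6300 m

T_s = v_R/a_R = (3/20)/(3/2) = 0.1000 s
robot in T_r: 0.1500·0.1500 = 0.0225 m
robot under decel: 0.1500²/(2·1.5000) = 0.0075 m
person approaches 1.4000·(0.1500+0.1000) = 0.3500 m
C+Z_d+Z_r = 0.2000+0.0100+0.0400 = 0.2500 m
S_min ≈ 0.0225+0.0075+0.3500+0.2500  ⇒  S_min = 63/100 m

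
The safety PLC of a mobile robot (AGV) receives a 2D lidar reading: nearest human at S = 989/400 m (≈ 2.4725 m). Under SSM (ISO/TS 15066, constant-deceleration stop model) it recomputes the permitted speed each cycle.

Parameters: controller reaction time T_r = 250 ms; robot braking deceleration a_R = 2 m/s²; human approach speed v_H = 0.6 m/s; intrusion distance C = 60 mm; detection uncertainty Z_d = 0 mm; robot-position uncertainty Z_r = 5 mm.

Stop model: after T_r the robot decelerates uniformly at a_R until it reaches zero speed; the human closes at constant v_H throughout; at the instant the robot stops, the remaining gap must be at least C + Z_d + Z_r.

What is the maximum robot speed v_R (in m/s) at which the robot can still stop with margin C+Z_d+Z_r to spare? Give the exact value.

v_R_max = 21/10 m/s = 2.1000 m/s

quadratic (1/4)·v² + (11/20)·v + (-903/400) = 0
  disc = (11/20)² − 4·(1/4)·(-903/400) = 64/25 ; √disc = 8/5
  v_R = (−(11/20) + 8/5) / (2·(1/4)) = 21/10 m/s
check:
braking lasts T_s = (21/10)/2 = 1.0500 s
robot in T_r: 2.1000·0.2500 = 0.5250 m
braking distance = 2.1000²/(2·2.0000) = 1.1025 m
human closes 0.6000·1.3000 = 0.7800 m
C+Z_d+Z_r = 0.0600+0.0000+0.0050 = 0.0650 m
sum ≈ 0.5250+1.1025+0.7800+0.0650 ≈ 2.4725 m = S ✓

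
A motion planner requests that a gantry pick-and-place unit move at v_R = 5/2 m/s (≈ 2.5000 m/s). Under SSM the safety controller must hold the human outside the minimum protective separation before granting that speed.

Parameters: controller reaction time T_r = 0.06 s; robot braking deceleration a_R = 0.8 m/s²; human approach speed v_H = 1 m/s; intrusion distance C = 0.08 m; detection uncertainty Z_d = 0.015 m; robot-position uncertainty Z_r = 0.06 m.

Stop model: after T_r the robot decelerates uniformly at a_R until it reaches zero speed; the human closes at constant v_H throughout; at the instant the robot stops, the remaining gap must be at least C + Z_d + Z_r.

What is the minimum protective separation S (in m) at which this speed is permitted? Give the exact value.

S_min = 5917/800 m = 7.3963 m

stop time T_s = (5/2)/(4/5) = 3.1250 s
reaction-phase robot travel = 2.5000·0.0600 = 0.1500 m
robot under decel: 2.5000²/(2·0.8000) = 3.9062 m
human closes 1.0000·3.1850 = 3.1850 m
margins: 0.0800+0.0150+0.0600 = 0.1550 m
S_min ≈ 0.1500+3.9062+3.1850+0.1550  ⇒  S_min = 5917/800 m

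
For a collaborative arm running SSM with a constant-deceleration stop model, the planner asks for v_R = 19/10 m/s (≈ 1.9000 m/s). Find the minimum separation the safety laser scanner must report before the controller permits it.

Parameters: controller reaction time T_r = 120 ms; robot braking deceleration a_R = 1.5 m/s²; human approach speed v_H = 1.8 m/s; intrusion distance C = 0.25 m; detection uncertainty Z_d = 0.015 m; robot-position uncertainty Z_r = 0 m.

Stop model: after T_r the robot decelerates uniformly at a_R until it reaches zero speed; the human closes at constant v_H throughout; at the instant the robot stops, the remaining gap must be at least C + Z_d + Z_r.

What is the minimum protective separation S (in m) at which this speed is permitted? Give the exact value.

stop time T_s = (19/10)/(3/2) = 1.2667 s
robot in T_r: 1.9000·0.1200 = 0.2280 m
braking distance = 1.9000²/(2·1.5000) = 1.2033 m
human closes 1.8000·1.3867 = 2.4960 m
margins: 0.2500+0.0150+0.0000 = 0.2650 m
S_min ≈ 0.2280+1.2033+2.4960+0.2650  ⇒  S_min = 12577/3000 m

S_min = 12577/3000 m = 4.1923 m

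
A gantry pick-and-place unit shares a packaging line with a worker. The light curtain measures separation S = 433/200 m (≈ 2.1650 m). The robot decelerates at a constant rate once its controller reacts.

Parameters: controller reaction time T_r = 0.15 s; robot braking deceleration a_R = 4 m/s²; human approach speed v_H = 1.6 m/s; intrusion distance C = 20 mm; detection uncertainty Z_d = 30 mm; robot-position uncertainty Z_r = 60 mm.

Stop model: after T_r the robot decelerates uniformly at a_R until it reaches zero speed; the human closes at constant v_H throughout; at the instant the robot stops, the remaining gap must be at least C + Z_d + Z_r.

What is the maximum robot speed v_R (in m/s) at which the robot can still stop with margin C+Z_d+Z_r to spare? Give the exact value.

v_R_max = 11/5 m/s = 2.2000 m/s

collect terms ⇒ (1/8)·v_R² + (11/20)·v_R + (-363/200) = 0
  disc = (11/20)² − 4·(1/8)·(-363/200) = 121/100 ; √disc = 11/10
  v_R = (−(11/20) + 11/10) / (2·(1/8)) = 11/5 m/s
check:
T_s = v_R/a_R = (11/5)/4 = 0.5500 s
robot in T_r: 2.2000·0.1500 = 0.3300 m
robot covers 2.2000·0.5500 − ½·4.0000·0.5500² = 0.6050 m while stopping
human over T_r+T_s: 1.6000·(0.1500+0.5500) = 1.1200 m
residual clearance needed = 0.0200+0.0300+0.0600 = 0.1100 m
sum ≈ 0.3300+0.6050+1.1200+0.1100 ≈ 2.1650 m = S ✓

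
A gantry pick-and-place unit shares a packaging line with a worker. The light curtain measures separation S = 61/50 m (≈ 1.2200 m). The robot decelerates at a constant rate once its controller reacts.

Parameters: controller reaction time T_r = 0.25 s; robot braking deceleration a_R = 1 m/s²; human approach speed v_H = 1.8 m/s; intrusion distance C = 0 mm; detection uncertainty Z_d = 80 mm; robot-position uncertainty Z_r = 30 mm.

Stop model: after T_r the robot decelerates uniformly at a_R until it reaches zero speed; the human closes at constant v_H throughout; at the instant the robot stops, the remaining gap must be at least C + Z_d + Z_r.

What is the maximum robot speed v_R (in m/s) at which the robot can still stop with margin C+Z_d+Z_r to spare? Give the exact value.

v_R_max = 3/10 m/s = 0.3000 m/s

collect terms ⇒ (1/2)·v_R² + (41/20)·v_R + (-33/50) = 0
  disc = (41/20)² − 4·(1/2)·(-33/50) = 2209/400 ; √disc = 47/20
  v_R = (−(41/20) + 47/20) / (2·(1/2)) = 3/10 m/s
check:
braking lasts T_s = (3/10)/1 = 0.3000 s
robot covers v_R·T_r = 0.3000·0.2500 = 0.0750 m before braking
robot under decel: 0.3000²/(2·1.0000) = 0.0450 m
human over T_r+T_s: 1.8000·(0.2500+0.3000) = 0.9900 m
C+Z_d+Z_r = 0.0000+0.0800+0.0300 = 0.1100 m
sum ≈ 0.0750+0.0450+0.9900+0.1100 ≈ 1.2200 m = S ✓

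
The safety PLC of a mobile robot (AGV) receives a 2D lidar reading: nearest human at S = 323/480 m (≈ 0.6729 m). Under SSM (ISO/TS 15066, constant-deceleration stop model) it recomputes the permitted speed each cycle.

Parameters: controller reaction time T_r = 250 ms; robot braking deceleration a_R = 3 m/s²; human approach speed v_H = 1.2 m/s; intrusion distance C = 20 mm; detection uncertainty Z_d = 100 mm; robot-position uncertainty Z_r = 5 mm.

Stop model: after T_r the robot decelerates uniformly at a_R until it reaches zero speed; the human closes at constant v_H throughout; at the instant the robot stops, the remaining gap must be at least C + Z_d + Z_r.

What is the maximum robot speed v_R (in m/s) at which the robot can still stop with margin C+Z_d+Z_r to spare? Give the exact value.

v_R_max = 7/20 m/s = 0.3500 m/s

collect terms ⇒ (1/6)·v_R² + (13/20)·v_R + (-119/480) = 0
  disc = (13/20)² − 4·(1/6)·(-119/480) = 529/900 ; √disc = 23/30
  v_R = (−(13/20) + 23/30) / (2·(1/6)) = 7/20 m/s
check:
stop time T_s = (7/20)/3 = 0.1167 s
reaction-phase robot travel = 0.3500·0.2500 = 0.0875 m
robot under decel: 0.3500²/(2·3.0000) = 0.0204 m
person approaches 1.2000·(0.2500+0.1167) = 0.4400 m
residual clearance needed = 0.0200+0.1000+0.0050 = 0.1250 m
sum ≈ 0.0875+0.0204+0.4400+0.1250 ≈ 0.6729 m = S ✓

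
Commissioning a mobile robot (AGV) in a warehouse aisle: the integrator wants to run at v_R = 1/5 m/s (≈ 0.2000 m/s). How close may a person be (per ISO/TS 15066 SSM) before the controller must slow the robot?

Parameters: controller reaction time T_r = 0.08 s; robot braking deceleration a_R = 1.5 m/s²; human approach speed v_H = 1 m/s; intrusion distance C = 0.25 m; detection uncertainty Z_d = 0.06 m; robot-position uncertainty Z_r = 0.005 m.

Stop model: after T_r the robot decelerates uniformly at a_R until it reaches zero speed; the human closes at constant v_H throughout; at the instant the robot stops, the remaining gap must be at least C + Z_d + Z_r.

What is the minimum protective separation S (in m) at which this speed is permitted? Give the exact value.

S_min = 1673/3000 m = 0.5577 m

T_s = v_R/a_R = (1/5)/(3/2) = 0.1333 s
robot covers v_R·T_r = 0.2000·0.0800 = 0.0160 m before braking
robot covers 0.2000·0.1333 − ½·1.5000·0.1333² = 0.0133 m while stopping
human closes 1.0000·0.2133 = 0.2133 m
margins: 0.2500+0.0600+0.0050 = 0.3150 m
S_min ≈ 0.0160+0.0133+0.2133+0.3150  ⇒  S_min = 1673/3000 m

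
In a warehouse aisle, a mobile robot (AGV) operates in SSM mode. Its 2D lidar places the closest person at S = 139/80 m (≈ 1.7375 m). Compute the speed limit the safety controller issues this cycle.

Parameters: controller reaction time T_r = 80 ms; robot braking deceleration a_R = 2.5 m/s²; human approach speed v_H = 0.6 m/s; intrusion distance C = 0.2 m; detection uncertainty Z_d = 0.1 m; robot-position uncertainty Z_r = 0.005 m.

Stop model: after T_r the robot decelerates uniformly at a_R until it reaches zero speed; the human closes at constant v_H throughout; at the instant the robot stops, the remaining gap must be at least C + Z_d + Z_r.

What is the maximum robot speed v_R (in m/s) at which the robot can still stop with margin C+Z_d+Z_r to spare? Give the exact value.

collect terms ⇒ (1/5)·v_R² + (8/25)·v_R + (-2769/2000) = 0
  disc = (8/25)² − 4·(1/5)·(-2769/2000) = 121/100 ; √disc = 11/10
  v_R = (−(8/25) + 11/10) / (2·(1/5)) = 39/20 m/s
check:
braking lasts T_s = (39/20)/(5/2) = 0.7800 s
reaction-phase robot travel = 1.9500·0.0800 = 0.1560 m
braking distance = 1.9500²/(2·2.5000) = 0.7605 m
human closes 0.6000·0.8600 = 0.5160 m
margins: 0.2000+0.1000+0.0050 = 0.3050 m
sum ≈ 0.1560+0.7605+0.5160+0.3050 ≈ 1.7375 m = S ✓

v_R_max = 39/20 m/s = 1.9500 m/s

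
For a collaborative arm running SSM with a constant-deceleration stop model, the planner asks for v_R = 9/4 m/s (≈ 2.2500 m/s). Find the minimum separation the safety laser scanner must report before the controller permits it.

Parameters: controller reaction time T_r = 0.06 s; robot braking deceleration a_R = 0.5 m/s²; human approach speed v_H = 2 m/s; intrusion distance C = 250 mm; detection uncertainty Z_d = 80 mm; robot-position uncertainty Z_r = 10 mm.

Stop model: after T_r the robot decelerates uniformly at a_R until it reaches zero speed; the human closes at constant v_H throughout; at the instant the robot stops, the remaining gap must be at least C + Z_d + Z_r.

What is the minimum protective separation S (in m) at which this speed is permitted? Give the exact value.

S_min = 5863/400 m = 14.6575 m

T_s = v_R/a_R = (9/4)/(1/2) = 4.5000 s
reaction-phase robot travel = 2.2500·0.0600 = 0.1350 m
braking distance = 2.2500²/(2·0.5000) = 5.0625 m
human over T_r+T_s: 2.0000·(0.0600+4.5000) = 9.1200 m
margins: 0.2500+0.0800+0.0100 = 0.3400 m
S_min ≈ 0.1350+5.0625+9.1200+0.3400  ⇒  S_min = 5863/400 m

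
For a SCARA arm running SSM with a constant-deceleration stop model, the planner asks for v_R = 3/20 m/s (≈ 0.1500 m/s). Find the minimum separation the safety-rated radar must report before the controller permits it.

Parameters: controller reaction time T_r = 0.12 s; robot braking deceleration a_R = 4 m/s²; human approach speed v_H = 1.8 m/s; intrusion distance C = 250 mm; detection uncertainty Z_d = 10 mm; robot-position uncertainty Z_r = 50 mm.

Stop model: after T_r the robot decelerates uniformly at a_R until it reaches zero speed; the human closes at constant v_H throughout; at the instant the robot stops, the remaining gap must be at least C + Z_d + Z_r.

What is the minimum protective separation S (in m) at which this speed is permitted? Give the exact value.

S_min = 9829/16000 m = 0.6143 m

stop time T_s = (3/20)/4 = 0.0375 s
robot in T_r: 0.1500·0.1200 = 0.0180 m
robot covers 0.1500·0.0375 − ½·4.0000·0.0375² = 0.0028 m while stopping
human closes 1.8000·0.1575 = 0.2835 m
margins: 0.2500+0.0100+0.0500 = 0.3100 m
S_min ≈ 0.0180+0.0028+0.2835+0.3100  ⇒  S_min = 9829/16000 m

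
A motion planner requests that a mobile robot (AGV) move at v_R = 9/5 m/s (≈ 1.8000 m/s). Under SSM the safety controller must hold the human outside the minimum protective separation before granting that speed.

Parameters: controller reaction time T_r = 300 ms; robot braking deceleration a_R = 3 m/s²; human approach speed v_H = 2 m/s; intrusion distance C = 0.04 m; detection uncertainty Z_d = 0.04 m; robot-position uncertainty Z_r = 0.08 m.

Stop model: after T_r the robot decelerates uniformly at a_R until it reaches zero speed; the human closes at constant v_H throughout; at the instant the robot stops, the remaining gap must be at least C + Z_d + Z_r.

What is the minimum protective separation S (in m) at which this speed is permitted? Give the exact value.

stop time T_s = (9/5)/3 = 0.6000 s
reaction-phase robot travel = 1.8000·0.3000 = 0.5400 m
robot covers 1.8000·0.6000 − ½·3.0000·0.6000² = 0.5400 m while stopping
person approaches 2.0000·(0.3000+0.6000) = 1.8000 m
margins: 0.0400+0.0400+0.0800 = 0.1600 m
S_min ≈ 0.5400+0.5400+1.8000+0.1600  ⇒  S_min = 76/25 m

S_min = 76/25 m = 3.0400 m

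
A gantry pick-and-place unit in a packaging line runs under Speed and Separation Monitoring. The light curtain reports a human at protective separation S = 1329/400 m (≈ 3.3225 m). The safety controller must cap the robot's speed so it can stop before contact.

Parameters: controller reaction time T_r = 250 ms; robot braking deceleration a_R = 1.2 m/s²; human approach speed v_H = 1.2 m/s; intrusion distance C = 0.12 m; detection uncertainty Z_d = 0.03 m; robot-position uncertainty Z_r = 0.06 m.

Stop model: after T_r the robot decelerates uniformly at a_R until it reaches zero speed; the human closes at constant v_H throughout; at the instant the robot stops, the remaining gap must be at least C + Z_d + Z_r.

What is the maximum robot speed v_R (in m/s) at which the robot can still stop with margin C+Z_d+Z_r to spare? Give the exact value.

quadratic (5/12)·v² + (5/4)·v + (-45/16) = 0
  disc = (5/4)² − 4·(5/12)·(-45/16) = 25/4 ; √disc = 5/2
  v_R = (−(5/4) + 5/2) / (2·(5/12)) = 3/2 m/s
check:
stop time T_s = (3/2)/(6/5) = 1.2500 s
robot in T_r: 1.5000·0.2500 = 0.3750 m
robot covers 1.5000·1.2500 − ½·1.2000·1.2500² = 0.9375 m while stopping
human closes 1.2000·1.5000 = 1.8000 m
residual clearance needed = 0.1200+0.0300+0.0600 = 0.2100 m
sum ≈ 0.3750+0.9375+1.8000+0.2100 ≈ 3.3225 m = S ✓

v_R_max = 3/2 m/s = 1.5000 m/s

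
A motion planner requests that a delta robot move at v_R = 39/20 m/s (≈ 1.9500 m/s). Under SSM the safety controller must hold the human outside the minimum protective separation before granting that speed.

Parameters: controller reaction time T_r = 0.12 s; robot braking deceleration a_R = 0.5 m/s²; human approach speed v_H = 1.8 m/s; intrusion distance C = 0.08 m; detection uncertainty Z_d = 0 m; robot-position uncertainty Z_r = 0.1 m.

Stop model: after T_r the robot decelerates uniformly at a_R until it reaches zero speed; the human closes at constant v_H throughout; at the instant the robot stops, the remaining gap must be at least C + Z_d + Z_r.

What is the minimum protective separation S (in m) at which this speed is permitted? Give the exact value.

braking lasts T_s = (39/20)/(1/2) = 3.9000 s
robot covers v_R·T_r = 1.9500·0.1200 = 0.2340 m before braking
braking distance = 1.9500²/(2·0.5000) = 3.8025 m
person approaches 1.8000·(0.1200+3.9000) = 7.2360 m
residual clearance needed = 0.0800+0.0000+0.1000 = 0.1800 m
S_min ≈ 0.2340+3.8025+7.2360+0.1800  ⇒  S_min = 4581/400 m

S_min = 4581/400 m = 11.4525 m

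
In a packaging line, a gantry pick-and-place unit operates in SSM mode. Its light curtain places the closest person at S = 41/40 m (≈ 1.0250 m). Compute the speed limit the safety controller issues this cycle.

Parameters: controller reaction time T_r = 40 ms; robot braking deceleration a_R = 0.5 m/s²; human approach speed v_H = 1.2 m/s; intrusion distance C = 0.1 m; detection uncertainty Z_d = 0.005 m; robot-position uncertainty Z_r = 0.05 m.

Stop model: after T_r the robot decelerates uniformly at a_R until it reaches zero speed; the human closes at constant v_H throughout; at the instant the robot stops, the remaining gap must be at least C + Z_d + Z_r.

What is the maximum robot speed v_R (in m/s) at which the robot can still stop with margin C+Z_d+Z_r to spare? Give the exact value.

v_R_max = 3/10 m/s = 0.3000 m/s

collect terms ⇒ (1)·v_R² + (61/25)·v_R + (-411/500) = 0
  disc = (61/25)² − 4·(1)·(-411/500) = 5776/625 ; √disc = 76/25
  v_R = (−(61/25) + 76/25) / (2·(1)) = 3/10 m/s
check:
braking lasts T_s = (3/10)/(1/2) = 0.6000 s
robot in T_r: 0.3000·0.0400 = 0.0120 m
robot under decel: 0.3000²/(2·0.5000) = 0.0900 m
human over T_r+T_s: 1.2000·(0.0400+0.6000) = 0.7680 m
margins: 0.1000+0.0050+0.0500 = 0.1550 m
sum ≈ 0.0120+0.0900+0.7680+0.1550 ≈ 1.0250 m = S ✓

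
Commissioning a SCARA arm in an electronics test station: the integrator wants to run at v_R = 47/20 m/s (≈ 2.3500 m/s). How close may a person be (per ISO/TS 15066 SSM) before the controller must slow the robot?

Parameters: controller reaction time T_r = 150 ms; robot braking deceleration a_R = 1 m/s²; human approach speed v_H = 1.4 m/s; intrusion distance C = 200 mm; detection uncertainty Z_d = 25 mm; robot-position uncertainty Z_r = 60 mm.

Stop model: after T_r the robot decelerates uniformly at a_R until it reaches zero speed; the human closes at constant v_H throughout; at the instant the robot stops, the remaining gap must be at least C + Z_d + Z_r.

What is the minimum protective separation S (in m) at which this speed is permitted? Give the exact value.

braking lasts T_s = (47/20)/1 = 2.3500 s
robot in T_r: 2.3500·0.1500 = 0.3525 m
robot covers 2.3500·2.3500 − ½·1.0000·2.3500² = 2.7612 m while stopping
human over T_r+T_s: 1.4000·(0.1500+2.3500) = 3.5000 m
margins: 0.2000+0.0250+0.0600 = 0.2850 m
S_min ≈ 0.3525+2.7612+3.5000+0.2850  ⇒  S_min = 5519/800 m

S_min = 5519/800 m = 6.8987 m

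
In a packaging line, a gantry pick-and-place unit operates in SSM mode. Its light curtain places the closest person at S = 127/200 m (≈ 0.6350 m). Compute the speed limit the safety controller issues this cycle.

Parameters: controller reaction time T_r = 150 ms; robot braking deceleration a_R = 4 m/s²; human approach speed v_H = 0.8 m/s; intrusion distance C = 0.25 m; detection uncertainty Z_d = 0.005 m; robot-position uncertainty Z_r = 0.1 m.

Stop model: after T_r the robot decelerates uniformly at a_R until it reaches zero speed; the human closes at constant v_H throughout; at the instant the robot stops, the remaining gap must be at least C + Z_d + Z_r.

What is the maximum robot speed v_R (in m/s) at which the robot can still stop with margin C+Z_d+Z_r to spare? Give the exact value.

quadratic (1/8)·v² + (7/20)·v + (-4/25) = 0
  disc = (7/20)² − 4·(1/8)·(-4/25) = 81/400 ; √disc = 9/20
  v_R = (−(7/20) + 9/20) / (2·(1/8)) = 2/5 m/s
check:
T_s = v_R/a_R = (2/5)/4 = 0.1000 s
reaction-phase robot travel = 0.4000·0.1500 = 0.0600 m
robot covers 0.4000·0.1000 − ½·4.0000·0.1000² = 0.0200 m while stopping
human over T_r+T_s: 0.8000·(0.1500+0.1000) = 0.2000 m
margins: 0.2500+0.0050+0.1000 = 0.3550 m
sum ≈ 0.0600+0.0200+0.2000+0.3550 ≈ 0.6350 m = S ✓

v_R_max = 2/5 m/s = 0.4000 m/s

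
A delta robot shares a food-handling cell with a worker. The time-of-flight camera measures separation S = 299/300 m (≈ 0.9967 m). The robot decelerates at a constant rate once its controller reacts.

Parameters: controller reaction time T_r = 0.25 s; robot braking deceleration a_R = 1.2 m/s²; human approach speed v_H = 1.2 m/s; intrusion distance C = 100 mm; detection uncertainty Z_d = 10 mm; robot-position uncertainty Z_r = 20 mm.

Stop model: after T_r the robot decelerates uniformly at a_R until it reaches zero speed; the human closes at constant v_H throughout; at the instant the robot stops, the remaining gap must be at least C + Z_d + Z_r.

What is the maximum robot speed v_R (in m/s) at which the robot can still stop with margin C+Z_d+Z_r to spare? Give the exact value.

quadratic (5/12)·v² + (5/4)·v + (-17/30) = 0
  disc = (5/4)² − 4·(5/12)·(-17/30) = 361/144 ; √disc = 19/12
  v_R = (−(5/4) + 19/12) / (2·(5/12)) = 2/5 m/s
check:
braking lasts T_s = (2/5)/(6/5) = 0.3333 s
robot in T_r: 0.4000·0.2500 = 0.1000 m
robot under decel: 0.4000²/(2·1.2000) = 0.0667 m
human over T_r+T_s: 1.2000·(0.2500+0.3333) = 0.7000 m
margins: 0.1000+0.0100+0.0200 = 0.1300 m
sum ≈ 0.1000+0.0667+0.7000+0.1300 ≈ 0.9967 m = S ✓

v_R_max = 2/5 m/s = 0.4000 m/s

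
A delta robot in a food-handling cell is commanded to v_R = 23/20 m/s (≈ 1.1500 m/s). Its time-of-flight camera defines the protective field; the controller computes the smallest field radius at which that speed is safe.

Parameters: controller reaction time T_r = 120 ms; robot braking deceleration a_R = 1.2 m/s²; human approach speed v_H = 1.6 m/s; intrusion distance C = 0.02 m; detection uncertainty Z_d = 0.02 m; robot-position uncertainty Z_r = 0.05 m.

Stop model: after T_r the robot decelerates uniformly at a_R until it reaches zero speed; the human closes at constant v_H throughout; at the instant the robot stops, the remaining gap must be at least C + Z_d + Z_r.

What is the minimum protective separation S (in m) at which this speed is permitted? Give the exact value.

S_min = 4007/1600 m = 2.5044 m

braking lasts T_s = (23/20)/(6/5) = 0.9583 s
robot in T_r: 1.1500·0.1200 = 0.1380 m
robot covers 1.1500·0.9583 − ½·1.2000·0.9583² = 0.5510 m while stopping
person approaches 1.6000·(0.1200+0.9583) = 1.7253 m
C+Z_d+Z_r = 0.0200+0.0200+0.0500 = 0.0900 m
S_min ≈ 0.1380+0.5510+1.7253+0.0900  ⇒  S_min = 4007/1600 m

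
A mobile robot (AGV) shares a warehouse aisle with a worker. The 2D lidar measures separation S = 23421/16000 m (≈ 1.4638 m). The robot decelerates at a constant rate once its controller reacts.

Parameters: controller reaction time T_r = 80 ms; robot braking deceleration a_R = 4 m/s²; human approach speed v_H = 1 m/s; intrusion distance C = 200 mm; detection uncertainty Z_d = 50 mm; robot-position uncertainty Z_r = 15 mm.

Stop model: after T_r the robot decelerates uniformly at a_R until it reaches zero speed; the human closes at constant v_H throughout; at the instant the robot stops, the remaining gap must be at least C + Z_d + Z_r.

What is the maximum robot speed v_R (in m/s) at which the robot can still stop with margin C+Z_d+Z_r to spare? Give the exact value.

quadratic (1/8)·v² + (33/100)·v + (-17901/16000) = 0
  disc = (33/100)² − 4·(1/8)·(-17901/16000) = 106929/160000 ; √disc = 327/400
  v_R = (−(33/100) + 327/400) / (2·(1/8)) = 39/20 m/s
check:
stop time T_s = (39/20)/4 = 0.4875 s
robot covers v_R·T_r = 1.9500·0.0800 = 0.1560 m before braking
robot under decel: 1.9500²/(2·4.0000) = 0.4753 m
person approaches 1.0000·(0.0800+0.4875) = 0.5675 m
residual clearance needed = 0.2000+0.0500+0.0150 = 0.2650 m
sum ≈ 0.1560+0.4753+0.5675+0.2650 ≈ 1.4638 m = S ✓

v_R_max = 39/20 m/s = 1.9500 m/s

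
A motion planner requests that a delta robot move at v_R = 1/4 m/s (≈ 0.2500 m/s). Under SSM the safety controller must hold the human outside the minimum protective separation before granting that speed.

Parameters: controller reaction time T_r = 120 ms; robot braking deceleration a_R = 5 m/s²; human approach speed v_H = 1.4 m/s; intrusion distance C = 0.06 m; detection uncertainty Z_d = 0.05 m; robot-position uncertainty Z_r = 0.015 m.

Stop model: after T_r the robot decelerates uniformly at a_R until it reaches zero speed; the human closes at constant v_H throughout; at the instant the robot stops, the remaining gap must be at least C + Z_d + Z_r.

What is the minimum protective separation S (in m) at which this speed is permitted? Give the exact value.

T_s = v_R/a_R = (1/4)/5 = 0.0500 s
robot covers v_R·T_r = 0.2500·0.1200 = 0.0300 m before braking
robot under decel: 0.2500²/(2·5.0000) = 0.0063 m
human closes 1.4000·0.1700 = 0.2380 m
residual clearance needed = 0.0600+0.0500+0.0150 = 0.1250 m
S_min ≈ 0.0300+0.0063+0.2380+0.1250  ⇒  S_min = 1597/4000 m

S_min = 1597/4000 m = 0.3992 m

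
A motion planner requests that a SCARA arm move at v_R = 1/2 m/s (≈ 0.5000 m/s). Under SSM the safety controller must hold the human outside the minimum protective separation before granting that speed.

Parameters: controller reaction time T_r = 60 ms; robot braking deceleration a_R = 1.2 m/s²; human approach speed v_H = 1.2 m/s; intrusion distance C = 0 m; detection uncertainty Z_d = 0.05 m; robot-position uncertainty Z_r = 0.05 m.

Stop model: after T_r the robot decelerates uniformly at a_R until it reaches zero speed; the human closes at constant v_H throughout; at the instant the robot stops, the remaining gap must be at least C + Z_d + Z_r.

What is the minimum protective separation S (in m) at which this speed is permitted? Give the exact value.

stop time T_s = (1/2)/(6/5) = 0.4167 s
robot in T_r: 0.5000·0.0600 = 0.0300 m
robot under decel: 0.5000²/(2·1.2000) = 0.1042 m
human closes 1.2000·0.4767 = 0.5720 m
residual clearance needed = 0.0000+0.0500+0.0500 = 0.1000 m
S_min ≈ 0.0300+0.1042+0.5720+0.1000  ⇒  S_min = 4837/6000 m

S_min = 4837/6000 m = 0.8062 m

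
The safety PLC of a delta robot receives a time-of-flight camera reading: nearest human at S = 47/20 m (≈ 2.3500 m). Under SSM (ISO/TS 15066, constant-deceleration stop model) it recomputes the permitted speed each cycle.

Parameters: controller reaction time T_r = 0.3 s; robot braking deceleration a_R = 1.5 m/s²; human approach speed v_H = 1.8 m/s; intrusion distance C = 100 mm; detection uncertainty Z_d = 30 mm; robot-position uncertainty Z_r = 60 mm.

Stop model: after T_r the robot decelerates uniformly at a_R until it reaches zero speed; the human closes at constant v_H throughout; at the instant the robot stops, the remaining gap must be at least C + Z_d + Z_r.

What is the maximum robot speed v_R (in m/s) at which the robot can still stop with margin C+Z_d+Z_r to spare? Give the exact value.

v_R_max = 9/10 m/s = 0.9000 m/s

collect terms ⇒ (1/3)·v_R² + (3/2)·v_R + (-81/50) = 0
  disc = (3/2)² − 4·(1/3)·(-81/50) = 441/100 ; √disc = 21/10
  v_R = (−(3/2) + 21/10) / (2·(1/3)) = 9/10 m/s
check:
braking lasts T_s = (9/10)/(3/2) = 0.6000 s
reaction-phase robot travel = 0.9000·0.3000 = 0.2700 m
robot under decel: 0.9000²/(2·1.5000) = 0.2700 m
human over T_r+T_s: 1.8000·(0.3000+0.6000) = 1.6200 m
margins: 0.1000+0.0300+0.0600 = 0.1900 m
sum ≈ 0.2700+0.2700+1.6200+0.1900 ≈ 2.3500 m = S ✓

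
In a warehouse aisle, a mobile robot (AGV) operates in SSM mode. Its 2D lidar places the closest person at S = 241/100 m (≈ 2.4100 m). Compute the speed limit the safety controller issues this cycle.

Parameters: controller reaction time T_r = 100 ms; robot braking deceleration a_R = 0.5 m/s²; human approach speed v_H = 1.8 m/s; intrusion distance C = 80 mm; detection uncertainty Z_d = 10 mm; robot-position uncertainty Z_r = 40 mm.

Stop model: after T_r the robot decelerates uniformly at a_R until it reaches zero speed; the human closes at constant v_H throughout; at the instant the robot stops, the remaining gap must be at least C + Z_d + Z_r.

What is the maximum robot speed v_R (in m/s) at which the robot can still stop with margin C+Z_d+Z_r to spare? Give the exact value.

v_R_max = 1/2 m/s = 0.5000 m/s

collect terms ⇒ (1)·v_R² + (37/10)·v_R + (-21/10) = 0
  disc = (37/10)² − 4·(1)·(-21/10) = 2209/100 ; √disc = 47/10
  v_R = (−(37/10) + 47/10) / (2·(1)) = 1/2 m/s
check:
braking lasts T_s = (1/2)/(1/2) = 1.0000 s
robot covers v_R·T_r = 0.5000·0.1000 = 0.0500 m before braking
robot covers 0.5000·1.0000 − ½·0.5000·1.0000² = 0.2500 m while stopping
person approaches 1.8000·(0.1000+1.0000) = 1.9800 m
margins: 0.0800+0.0100+0.0400 = 0.1300 m
sum ≈ 0.0500+0.2500+1.9800+0.1300 ≈ 2.4100 m = S ✓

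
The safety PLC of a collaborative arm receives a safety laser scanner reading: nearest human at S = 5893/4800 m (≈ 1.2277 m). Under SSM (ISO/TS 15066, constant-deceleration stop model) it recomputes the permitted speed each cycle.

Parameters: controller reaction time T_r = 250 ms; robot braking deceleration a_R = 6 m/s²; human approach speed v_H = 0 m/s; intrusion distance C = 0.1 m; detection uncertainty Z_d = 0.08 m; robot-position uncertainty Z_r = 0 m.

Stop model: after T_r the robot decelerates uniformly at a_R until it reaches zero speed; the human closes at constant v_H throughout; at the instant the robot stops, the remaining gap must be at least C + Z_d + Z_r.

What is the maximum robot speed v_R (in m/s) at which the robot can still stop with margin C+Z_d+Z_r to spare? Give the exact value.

v_R_max = 47/20 m/s = 2.3500 m/s

at the boundary: (1/12)·v² + (1/4)·v + (-5029/4800) = 0
  disc = (1/4)² − 4·(1/12)·(-5029/4800) = 5929/14400 ; √disc = 77/120
  v_R = (−(1/4) + 77/120) / (2·(1/12)) = 47/20 m/s
check:
braking lasts T_s = (47/20)/6 = 0.3917 s
robot covers v_R·T_r = 2.3500·0.2500 = 0.5875 m before braking
braking distance = 2.3500²/(2·6.0000) = 0.4602 m
human over T_r+T_s: 0.0000·(0.2500+0.3917) = 0.0000 m
residual clearance needed = 0.1000+0.0800+0.0000 = 0.1800 m
sum ≈ 0.5875+0.4602+0.0000+0.1800 ≈ 1.2277 m = S ✓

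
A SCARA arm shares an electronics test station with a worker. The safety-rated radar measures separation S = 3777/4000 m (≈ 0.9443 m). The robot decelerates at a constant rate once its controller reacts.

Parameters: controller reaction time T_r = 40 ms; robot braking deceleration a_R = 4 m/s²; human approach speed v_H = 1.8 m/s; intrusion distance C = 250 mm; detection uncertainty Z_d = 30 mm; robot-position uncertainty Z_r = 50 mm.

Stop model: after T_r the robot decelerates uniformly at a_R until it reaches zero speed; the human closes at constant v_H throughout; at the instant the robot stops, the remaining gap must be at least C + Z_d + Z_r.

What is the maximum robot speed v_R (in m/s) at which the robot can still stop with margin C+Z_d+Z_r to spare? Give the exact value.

collect terms ⇒ (1/8)·v_R² + (49/100)·v_R + (-2169/4000) = 0
  disc = (49/100)² − 4·(1/8)·(-2169/4000) = 20449/40000 ; √disc = 143/200
  v_R = (−(49/100) + 143/200) / (2·(1/8)) = 9/10 m/s
check:
braking lasts T_s = (9/10)/4 = 0.2250 s
robot in T_r: 0.9000·0.0400 = 0.0360 m
robot under decel: 0.9000²/(2·4.0000) = 0.1013 m
human closes 1.8000·0.2650 = 0.4770 m
residual clearance needed = 0.2500+0.0300+0.0500 = 0.3300 m
sum ≈ 0.0360+0.1013+0.4770+0.3300 ≈ 0.9443 m = S ✓

v_R_max = 9/10 m/s = 0.9000 m/s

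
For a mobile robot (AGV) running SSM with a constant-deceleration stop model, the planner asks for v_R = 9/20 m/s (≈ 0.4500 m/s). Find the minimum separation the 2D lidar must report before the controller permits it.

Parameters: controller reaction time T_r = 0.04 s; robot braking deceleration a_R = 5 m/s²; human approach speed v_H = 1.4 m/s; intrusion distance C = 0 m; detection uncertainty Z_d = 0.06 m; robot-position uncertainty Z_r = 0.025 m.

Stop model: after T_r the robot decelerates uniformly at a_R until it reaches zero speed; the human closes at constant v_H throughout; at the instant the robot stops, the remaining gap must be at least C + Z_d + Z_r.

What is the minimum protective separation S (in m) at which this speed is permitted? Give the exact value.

T_s = v_R/a_R = (9/20)/5 = 0.0900 s
robot in T_r: 0.4500·0.0400 = 0.0180 m
braking distance = 0.4500²/(2·5.0000) = 0.0203 m
person approaches 1.4000·(0.0400+0.0900) = 0.1820 m
residual clearance needed = 0.0000+0.0600+0.0250 = 0.0850 m
S_min ≈ 0.0180+0.0203+0.1820+0.0850  ⇒  S_min = 1221/4000 m

S_min = 1221/4000 m = 0.3053 m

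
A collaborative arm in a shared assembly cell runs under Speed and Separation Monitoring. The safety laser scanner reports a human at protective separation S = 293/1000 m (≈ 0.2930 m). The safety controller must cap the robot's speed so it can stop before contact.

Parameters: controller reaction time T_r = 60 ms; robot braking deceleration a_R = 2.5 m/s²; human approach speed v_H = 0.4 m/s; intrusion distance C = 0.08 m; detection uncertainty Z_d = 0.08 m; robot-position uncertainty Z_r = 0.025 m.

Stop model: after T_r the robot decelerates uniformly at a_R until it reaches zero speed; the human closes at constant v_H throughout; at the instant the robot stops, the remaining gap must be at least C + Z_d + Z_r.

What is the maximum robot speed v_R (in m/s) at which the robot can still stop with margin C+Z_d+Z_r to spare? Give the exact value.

quadratic (1/5)·v² + (11/50)·v + (-21/250) = 0
  disc = (11/50)² − 4·(1/5)·(-21/250) = 289/2500 ; √disc = 17/50
  v_R = (−(11/50) + 17/50) / (2·(1/5)) = 3/10 m/s
check:
stop time T_s = (3/10)/(5/2) = 0.1200 s
robot in T_r: 0.3000·0.0600 = 0.0180 m
robot covers 0.3000·0.1200 − ½·2.5000·0.1200² = 0.0180 m while stopping
person approaches 0.4000·(0.0600+0.1200) = 0.0720 m
C+Z_d+Z_r = 0.0800+0.0800+0.0250 = 0.1850 m
sum ≈ 0.0180+0.0180+0.0720+0.1850 ≈ 0.2930 m = S ✓

v_R_max = 3/10 m/s = 0.3000 m/s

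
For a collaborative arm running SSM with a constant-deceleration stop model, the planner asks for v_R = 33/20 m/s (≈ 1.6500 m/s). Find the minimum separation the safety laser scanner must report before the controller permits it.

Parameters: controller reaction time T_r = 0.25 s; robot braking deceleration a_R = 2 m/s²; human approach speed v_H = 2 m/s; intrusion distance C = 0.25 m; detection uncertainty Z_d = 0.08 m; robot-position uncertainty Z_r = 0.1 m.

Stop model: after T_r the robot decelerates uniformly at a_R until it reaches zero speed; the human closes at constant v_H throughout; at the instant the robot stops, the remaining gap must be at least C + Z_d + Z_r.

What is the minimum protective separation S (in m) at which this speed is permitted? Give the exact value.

T_s = v_R/a_R = (33/20)/2 = 0.8250 s
robot in T_r: 1.6500·0.2500 = 0.4125 m
robot covers 1.6500·0.8250 − ½·2.0000·0.8250² = 0.6806 m while stopping
human over T_r+T_s: 2.0000·(0.2500+0.8250) = 2.1500 m
margins: 0.2500+0.0800+0.1000 = 0.4300 m
S_min ≈ 0.4125+0.6806+2.1500+0.4300  ⇒  S_min = 5877/1600 m

S_min = 5877/1600 m = 3.6731 m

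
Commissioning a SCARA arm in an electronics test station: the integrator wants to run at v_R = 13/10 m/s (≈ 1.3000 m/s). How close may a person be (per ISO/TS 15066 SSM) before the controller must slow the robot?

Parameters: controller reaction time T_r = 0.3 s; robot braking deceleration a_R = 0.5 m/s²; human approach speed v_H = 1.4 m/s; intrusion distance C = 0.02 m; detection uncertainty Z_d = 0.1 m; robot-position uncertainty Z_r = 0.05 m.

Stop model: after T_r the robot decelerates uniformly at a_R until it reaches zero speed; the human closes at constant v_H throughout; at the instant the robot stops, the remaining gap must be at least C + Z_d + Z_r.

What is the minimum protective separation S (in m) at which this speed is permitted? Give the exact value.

S_min = 631/100 m = 6.3100 m

braking lasts T_s = (13/10)/(1/2) = 2.6000 s
robot in T_r: 1.3000·0.3000 = 0.3900 m
robot under decel: 1.3000²/(2·0.5000) = 1.6900 m
person approaches 1.4000·(0.3000+2.6000) = 4.0600 m
C+Z_d+Z_r = 0.0200+0.1000+0.0500 = 0.1700 m
S_min ≈ 0.3900+1.6900+4.0600+0.1700  ⇒  S_min = 631/100 m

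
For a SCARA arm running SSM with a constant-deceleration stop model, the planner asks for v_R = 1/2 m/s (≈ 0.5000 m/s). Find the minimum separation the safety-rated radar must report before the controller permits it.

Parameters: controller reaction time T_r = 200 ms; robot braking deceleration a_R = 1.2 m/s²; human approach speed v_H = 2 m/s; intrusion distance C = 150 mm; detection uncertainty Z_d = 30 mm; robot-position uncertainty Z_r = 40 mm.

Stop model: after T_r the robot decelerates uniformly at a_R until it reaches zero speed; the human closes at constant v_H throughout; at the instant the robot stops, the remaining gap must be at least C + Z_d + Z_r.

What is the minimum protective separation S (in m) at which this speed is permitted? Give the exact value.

T_s = v_R/a_R = (1/2)/(6/5) = 0.4167 s
robot in T_r: 0.5000·0.2000 = 0.1000 m
robot under decel: 0.5000²/(2·1.2000) = 0.1042 m
person approaches 2.0000·(0.2000+0.4167) = 1.2333 m
residual clearance needed = 0.1500+0.0300+0.0400 = 0.2200 m
S_min ≈ 0.1000+0.1042+1.2333+0.2200  ⇒  S_min = 663/400 m

S_min = 663/400 m = 1.6575 m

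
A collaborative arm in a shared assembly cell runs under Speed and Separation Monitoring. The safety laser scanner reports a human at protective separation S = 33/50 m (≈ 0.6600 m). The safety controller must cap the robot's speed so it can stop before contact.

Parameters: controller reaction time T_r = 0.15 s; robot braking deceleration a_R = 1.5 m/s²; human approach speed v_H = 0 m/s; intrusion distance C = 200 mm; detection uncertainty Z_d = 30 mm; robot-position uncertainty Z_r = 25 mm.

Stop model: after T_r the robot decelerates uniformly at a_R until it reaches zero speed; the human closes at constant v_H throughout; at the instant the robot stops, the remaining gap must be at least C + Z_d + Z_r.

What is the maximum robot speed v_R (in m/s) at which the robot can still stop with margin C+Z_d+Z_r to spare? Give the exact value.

v_R_max = 9/10 m/s = 0.9000 m/s

quadratic (1/3)·v² + (3/20)·v + (-81/200) = 0
  disc = (3/20)² − 4·(1/3)·(-81/200) = 9/16 ; √disc = 3/4
  v_R = (−(3/20) + 3/4) / (2·(1/3)) = 9/10 m/s
check:
braking lasts T_s = (9/10)/(3/2) = 0.6000 s
robot in T_r: 0.9000·0.1500 = 0.1350 m
robot under decel: 0.9000²/(2·1.5000) = 0.2700 m
human closes 0.0000·0.7500 = 0.0000 m
margins: 0.2000+0.0300+0.0250 = 0.2550 m
sum ≈ 0.1350+0.2700+0.0000+0.2550 ≈ 0.6600 m = S ✓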